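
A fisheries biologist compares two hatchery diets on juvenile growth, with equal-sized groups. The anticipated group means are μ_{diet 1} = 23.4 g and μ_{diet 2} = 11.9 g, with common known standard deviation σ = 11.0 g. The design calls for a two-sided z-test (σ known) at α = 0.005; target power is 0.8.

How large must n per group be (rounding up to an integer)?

Standardized effect: d = |μ_{diet 1} − μ_{diet 2}| / σ = |23.4 − 11.9| / 11.0 = 1.0455
Set Φ(δ − 2.807) = 0.8; then δ − 2.807 = Φ⁻¹(0.8) = 0.842, giving δ = 3.649.
(The Φ(−δ − z_{α/2}) term is vanishingly small for δ > 0 and is dropped in the standard sample-size formula.)
δ = d·√(n/2) ⇒ n = 2(δ/d)² = 2 × (3.649 / 1.0455)² = 24.36.
Rounding up, n = 25 per group.

n = 25 per group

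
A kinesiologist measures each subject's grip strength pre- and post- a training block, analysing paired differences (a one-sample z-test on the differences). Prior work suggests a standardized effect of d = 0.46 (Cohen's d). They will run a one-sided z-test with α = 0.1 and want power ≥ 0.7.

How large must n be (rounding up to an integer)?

n = 16

Set Φ(δ − 1.282) = 0.7; then δ − 1.282 = Φ⁻¹(0.7) = 0.524, giving δ = 1.806.
δ = d·√n ⇒ n = (δ/d)² = (1.806 / 0.46)² = 15.41.
Round up to the next whole unit.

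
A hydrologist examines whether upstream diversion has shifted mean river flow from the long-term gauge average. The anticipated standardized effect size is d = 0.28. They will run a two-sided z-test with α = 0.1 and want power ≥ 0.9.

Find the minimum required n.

n = 110

Set Φ(δ − 1.645) = 0.9; then δ − 1.645 = Φ⁻¹(0.9) = 1.282, giving δ = 2.926.
(For δ > 0 the lower-tail rejection region contributes negligibly to power, so the one-term inversion is standard.)
δ = d·√n ⇒ n = (δ/d)² = (2.926 / 0.28)² = 109.23.
Round up to the next whole unit.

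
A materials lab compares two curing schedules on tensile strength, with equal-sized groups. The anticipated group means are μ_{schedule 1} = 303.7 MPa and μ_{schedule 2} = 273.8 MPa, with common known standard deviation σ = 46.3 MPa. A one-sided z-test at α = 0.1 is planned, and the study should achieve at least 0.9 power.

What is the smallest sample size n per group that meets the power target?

Standardized effect: d = |μ_{schedule 1} − μ_{schedule 2}| / σ = |303.7 − 273.8| / 46.3 = 0.6458
For power 0.9 need Φ(δ − z_{0.1}) = 0.9, so δ = z_{0.1} + z_{0.10} = 1.282 + 1.282 = 2.563.
δ = d·√(n/2) ⇒ n = 2(δ/d)² = 2 × (2.563 / 0.6458)² = 31.51.
Rounding up, n = 32 per group.

n = 32 per group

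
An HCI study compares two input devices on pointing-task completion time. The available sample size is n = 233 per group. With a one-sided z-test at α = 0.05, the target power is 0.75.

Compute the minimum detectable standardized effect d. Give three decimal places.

d ≈ 0.215

Required noncentrality: δ = z_{0.05} + z_{0.25} = 1.645 + 0.674 = 2.319.
δ = d·√(n/2) ⇒ d = δ/√(n/2) = 2.319/√(233/2) = 0.2149.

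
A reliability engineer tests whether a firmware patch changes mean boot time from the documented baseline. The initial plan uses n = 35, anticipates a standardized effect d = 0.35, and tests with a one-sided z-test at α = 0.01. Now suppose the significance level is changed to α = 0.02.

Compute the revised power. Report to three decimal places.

δ = d·√n = 0.35 × √35 = 2.0706 (unchanged). New critical value: z_{0.02} = 2.054.
Revised power = P(Z > 2.054 − δ) = Φ(0.017) = 0.5067.

Power ≈ 0.507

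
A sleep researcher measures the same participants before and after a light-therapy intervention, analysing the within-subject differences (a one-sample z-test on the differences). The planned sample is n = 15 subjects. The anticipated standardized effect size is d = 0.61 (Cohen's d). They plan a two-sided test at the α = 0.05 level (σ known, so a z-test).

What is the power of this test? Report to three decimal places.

Noncentrality parameter: δ = d·√n = 0.61 × √15 = 2.3625
Two-sided α = 0.05 → critical value z_{0.025} = 1.960.
Power = Φ(δ − 1.960) + Φ(−δ − 1.960) = Φ(0.403) + Φ(-4.322) = 0.6564 + 0.0000 = 0.6564.

Power ≈ 0.656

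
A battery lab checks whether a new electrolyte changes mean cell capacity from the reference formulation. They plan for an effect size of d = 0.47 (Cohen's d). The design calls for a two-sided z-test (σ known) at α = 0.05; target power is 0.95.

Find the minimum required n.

Set Φ(δ − 1.960) = 0.95; then δ − 1.960 = Φ⁻¹(0.95) = 1.645, giving δ = 3.605.
(For δ > 0 the lower-tail rejection region contributes negligibly to power, so the one-term inversion is standard.)
δ = d·√n ⇒ n = (δ/d)² = (3.605 / 0.47)² = 58.83.
Round up to the next whole unit.

n = 59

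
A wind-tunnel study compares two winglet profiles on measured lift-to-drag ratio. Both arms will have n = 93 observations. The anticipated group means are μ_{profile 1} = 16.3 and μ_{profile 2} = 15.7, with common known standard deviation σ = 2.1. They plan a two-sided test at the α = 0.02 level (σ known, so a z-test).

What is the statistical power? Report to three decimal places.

Power ≈ 0.353

Standardized effect: d = |μ_{profile 1} − μ_{profile 2}| / σ = |16.3 − 15.7| / 2.1 = 0.2857
Noncentrality parameter: δ = d·√(n/2) = 0.2857 × √(93/2) = 1.9483
Two-sided α = 0.02 → critical value z_{0.01} = 2.326.
Power = Φ(δ − 2.326) + Φ(−δ − 2.326) = Φ(-0.378) + Φ(-4.275) = 0.3527 + 0.0000 = 0.3527.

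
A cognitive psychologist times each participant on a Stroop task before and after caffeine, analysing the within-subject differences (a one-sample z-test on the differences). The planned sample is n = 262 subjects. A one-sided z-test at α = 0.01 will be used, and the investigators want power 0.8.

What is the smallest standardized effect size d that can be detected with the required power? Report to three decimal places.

d ≈ 0.196

Need Φ(δ − 2.326) = 0.8, so δ = 2.326 + 0.842 = 3.168.
δ = d·√n ⇒ d = δ/√n = 3.168/√262 = 0.1957.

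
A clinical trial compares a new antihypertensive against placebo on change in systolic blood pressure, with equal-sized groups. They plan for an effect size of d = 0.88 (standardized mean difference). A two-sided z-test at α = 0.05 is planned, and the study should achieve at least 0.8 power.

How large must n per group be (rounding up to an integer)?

For power 0.8 need Φ(δ − z_{0.025}) = 0.8, so δ = z_{0.025} + z_{0.20} = 1.960 + 0.842 = 2.802.
(Ignoring the negligible lower-tail rejection probability gives the usual closed-form inversion.)
δ = d·√(n/2) ⇒ n = 2(δ/d)² = 2 × (2.802 / 0.88)² = 20.27.
Round up to the next whole unit.

n = 21 per group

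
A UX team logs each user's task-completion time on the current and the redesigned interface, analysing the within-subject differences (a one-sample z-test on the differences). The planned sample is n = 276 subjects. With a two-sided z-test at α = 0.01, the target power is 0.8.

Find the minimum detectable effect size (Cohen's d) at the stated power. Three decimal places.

d ≈ 0.206

Required noncentrality: δ = z_{0.005} + z_{0.20} = 2.576 + 0.842 = 3.417.
(The second rejection-region term Φ(−δ − z_{α/2}) is negligible and dropped.)
δ = d·√n ⇒ d = δ/√n = 3.417/√276 = 0.2057.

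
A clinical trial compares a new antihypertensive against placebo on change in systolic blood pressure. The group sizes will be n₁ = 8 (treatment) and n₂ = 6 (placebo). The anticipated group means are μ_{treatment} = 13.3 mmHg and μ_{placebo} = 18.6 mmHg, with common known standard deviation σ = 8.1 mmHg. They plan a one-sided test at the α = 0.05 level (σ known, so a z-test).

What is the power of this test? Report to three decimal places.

Standardized effect: d = |μ_{treatment} − μ_{placebo}| / σ = |13.3 − 18.6| / 8.1 = 0.6543
Noncentrality parameter: δ = d / √(1/n₁ + 1/n₂) = 0.6543 / √(1/8 + 1/6) = 1.2116
One-sided α = 0.05 → critical value z_{0.05} = 1.645.
Power = P(Z > 1.645 − δ) = Φ(-0.433) = 0.3324.

Power ≈ 0.332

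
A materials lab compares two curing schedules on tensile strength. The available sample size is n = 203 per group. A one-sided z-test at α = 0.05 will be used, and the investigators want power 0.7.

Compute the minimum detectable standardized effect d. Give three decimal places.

d ≈ 0.215

Required noncentrality: δ = z_{0.05} + z_{0.30} = 1.645 + 0.524 = 2.169.
δ = d·√(n/2) ⇒ d = δ/√(n/2) = 2.169/√(203/2) = 0.2153.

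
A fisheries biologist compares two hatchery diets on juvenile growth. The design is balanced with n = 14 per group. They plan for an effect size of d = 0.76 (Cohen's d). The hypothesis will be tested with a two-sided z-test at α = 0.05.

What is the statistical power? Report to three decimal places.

Power ≈ 0.520

Noncentrality parameter: δ = d·√(n/2) = 0.76 × √(14/2) = 2.0108
Critical value for a two-sided test at α = 0.05: z_{α/2} = 1.960.
Power = Φ(δ − 1.960) + Φ(−δ − 1.960) = Φ(0.051) + Φ(-3.971) = 0.5203 + 0.0000 = 0.5203.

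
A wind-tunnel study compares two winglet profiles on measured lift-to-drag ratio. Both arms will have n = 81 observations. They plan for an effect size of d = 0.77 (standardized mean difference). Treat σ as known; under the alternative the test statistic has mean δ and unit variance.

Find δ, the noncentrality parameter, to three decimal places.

δ = d·√(n/2) = 0.77 × √(81/2) = 4.9002

δ ≈ 4.900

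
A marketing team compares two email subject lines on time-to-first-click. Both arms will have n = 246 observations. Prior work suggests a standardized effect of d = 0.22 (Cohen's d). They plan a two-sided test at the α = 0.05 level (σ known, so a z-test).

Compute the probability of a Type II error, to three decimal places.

Noncentrality parameter: δ = d·√(n/2) = 0.22 × √(246/2) = 2.4399
Two-sided α = 0.05 → critical value z_{0.025} = 1.960.
Power = Φ(δ − 1.960) + Φ(−δ − 1.960) = Φ(0.480) + Φ(-4.400) = 0.6844 + 0.0000 = 0.6844.
Type II error: β = 1 − power = 1 − 0.6844 = 0.3156.

β ≈ 0.316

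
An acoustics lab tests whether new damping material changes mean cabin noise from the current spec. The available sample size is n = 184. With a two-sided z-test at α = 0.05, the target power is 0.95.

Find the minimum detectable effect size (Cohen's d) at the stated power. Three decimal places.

d ≈ 0.266

Need Φ(δ − 1.960) = 0.95, so δ = 1.960 + 1.645 = 3.605.
(Lower-tail contribution to power is negligible for δ > 0.)
δ = d·√n ⇒ d = δ/√n = 3.605/√184 = 0.2658.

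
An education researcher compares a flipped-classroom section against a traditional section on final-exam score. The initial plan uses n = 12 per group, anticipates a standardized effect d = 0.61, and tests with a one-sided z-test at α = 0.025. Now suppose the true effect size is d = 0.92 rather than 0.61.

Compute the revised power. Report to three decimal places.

Power ≈ 0.615

With d = 0.92: δ = d·√(n/2) = 0.92 × √(12/2) = 2.2535. Critical value z_{0.025} = 1.960.
Revised power = Φ(δ − 1.960) = Φ(0.294) = 0.6155.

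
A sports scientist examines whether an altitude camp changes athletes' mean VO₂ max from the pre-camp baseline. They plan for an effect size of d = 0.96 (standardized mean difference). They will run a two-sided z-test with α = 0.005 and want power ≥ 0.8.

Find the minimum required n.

n = 15

Set Φ(δ − 2.807) = 0.8; then δ − 2.807 = Φ⁻¹(0.8) = 0.842, giving δ = 3.649.
(The Φ(−δ − z_{α/2}) term is vanishingly small for δ > 0 and is dropped in the standard sample-size formula.)
δ = d·√n ⇒ n = (δ/d)² = (3.649 / 0.96)² = 14.45.
Round up to the next whole unit.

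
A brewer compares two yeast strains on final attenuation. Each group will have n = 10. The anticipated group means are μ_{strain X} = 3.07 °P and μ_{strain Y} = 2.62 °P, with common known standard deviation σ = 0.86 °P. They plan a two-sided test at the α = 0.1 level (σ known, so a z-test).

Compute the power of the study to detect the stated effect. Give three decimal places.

Standardized effect: d = |μ_{strain X} − μ_{strain Y}| / σ = |3.07 − 2.62| / 0.86 = 0.5233
Noncentrality parameter: δ = d·√(n/2) = 0.5233 × √(10/2) = 1.1700
Critical value for a two-sided test at α = 0.1: z_{α/2} = 1.645.
Power = Φ(δ − 1.645) + Φ(−δ − 1.645) = Φ(-0.475) + Φ(-2.815) = 0.3175 + 0.0024 = 0.3199.

Power ≈ 0.320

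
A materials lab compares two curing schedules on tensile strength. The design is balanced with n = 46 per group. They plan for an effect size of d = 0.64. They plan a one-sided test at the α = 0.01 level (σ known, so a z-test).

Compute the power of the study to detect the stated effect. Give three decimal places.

Power ≈ 0.771

Noncentrality parameter: δ = d·√(n/2) = 0.64 × √(46/2) = 3.0693
Critical value for a one-sided test at α = 0.01: z_α = 2.326.
Power = P(Z > 2.326 − δ) = Φ(0.743) = 0.7713.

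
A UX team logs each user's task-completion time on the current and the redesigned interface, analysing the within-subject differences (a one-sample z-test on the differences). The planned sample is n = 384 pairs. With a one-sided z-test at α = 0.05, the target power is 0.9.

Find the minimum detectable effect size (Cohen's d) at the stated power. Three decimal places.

Need Φ(δ − 1.645) = 0.9, so δ = 1.645 + 1.282 = 2.926.
δ = d·√n ⇒ d = δ/√n = 2.926/√384 = 0.1493.

d ≈ 0.149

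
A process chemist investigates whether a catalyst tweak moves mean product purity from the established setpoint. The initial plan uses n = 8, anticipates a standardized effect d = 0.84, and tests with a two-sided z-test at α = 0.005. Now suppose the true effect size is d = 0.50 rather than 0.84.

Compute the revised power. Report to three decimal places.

With d = 0.50: δ = d·√n = 0.50 × √8 = 1.4142. Critical value z_{0.0025} = 2.807.
Revised power = Φ(δ − 2.807) + Φ(−δ − 2.807) = Φ(-1.393) + Φ(-4.221) = 0.0818 + 0.0000 = 0.0818.

Power ≈ 0.082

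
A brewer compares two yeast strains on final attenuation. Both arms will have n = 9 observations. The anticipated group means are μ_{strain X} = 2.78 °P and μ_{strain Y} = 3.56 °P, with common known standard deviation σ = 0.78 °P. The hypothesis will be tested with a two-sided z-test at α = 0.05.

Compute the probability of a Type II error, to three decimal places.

β ≈ 0.436

Standardized effect: d = |μ_{strain X} − μ_{strain Y}| / σ = |2.78 − 3.56| / 0.78 = 1.0000
Noncentrality parameter: δ = d·√(n/2) = 1.0000 × √(9/2) = 2.1213
Two-sided α = 0.05 → critical value z_{0.025} = 1.960.
Power = Φ(δ − 1.960) + Φ(−δ − 1.960) = Φ(0.161) + Φ(-4.081) = 0.5641 + 0.0000 = 0.5641.
Type II error: β = 1 − power = 1 − 0.5641 = 0.4359.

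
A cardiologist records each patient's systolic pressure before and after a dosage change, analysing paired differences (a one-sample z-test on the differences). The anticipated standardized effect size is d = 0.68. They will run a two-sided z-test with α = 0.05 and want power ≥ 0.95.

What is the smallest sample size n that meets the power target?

Set Φ(δ − 1.960) = 0.95; then δ − 1.960 = Φ⁻¹(0.95) = 1.645, giving δ = 3.605.
(Ignoring the negligible lower-tail rejection probability gives the usual closed-form inversion.)
δ = d·√n ⇒ n = (δ/d)² = (3.605 / 0.68)² = 28.10.
Rounding up, n = 29.

n = 29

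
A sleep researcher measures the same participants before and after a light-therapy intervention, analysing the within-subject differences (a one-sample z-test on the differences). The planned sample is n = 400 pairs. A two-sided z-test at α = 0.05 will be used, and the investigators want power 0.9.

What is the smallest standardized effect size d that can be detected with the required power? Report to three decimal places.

d ≈ 0.162

Need Φ(δ − 1.960) = 0.9, so δ = 1.960 + 1.282 = 3.242.
(Lower-tail contribution to power is negligible for δ > 0.)
δ = d·√n ⇒ d = δ/√n = 3.242/√400 = 0.1621.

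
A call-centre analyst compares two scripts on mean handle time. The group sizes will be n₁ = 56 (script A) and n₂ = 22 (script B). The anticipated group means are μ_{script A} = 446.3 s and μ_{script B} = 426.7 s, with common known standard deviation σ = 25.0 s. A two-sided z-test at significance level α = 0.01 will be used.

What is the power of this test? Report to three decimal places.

Power ≈ 0.705

Standardized effect: d = |μ_{script A} − μ_{script B}| / σ = |446.3 − 426.7| / 25.0 = 0.7840
Noncentrality parameter: δ = d / √(1/n₁ + 1/n₂) = 0.7840 / √(1/56 + 1/22) = 3.1158
Two-sided α = 0.01 → critical value z_{0.005} = 2.576.
Power = Φ(δ − 2.576) + Φ(−δ − 2.576) = Φ(0.540) + Φ(-5.692) = 0.7054 + 0.0000 = 0.7054.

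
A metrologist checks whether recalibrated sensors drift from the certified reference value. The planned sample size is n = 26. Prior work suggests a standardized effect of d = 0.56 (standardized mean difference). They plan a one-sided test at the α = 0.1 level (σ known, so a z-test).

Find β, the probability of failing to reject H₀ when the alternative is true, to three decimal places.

β ≈ 0.058

Noncentrality parameter: δ = d·√n = 0.56 × √26 = 2.8555
One-sided α = 0.1 → critical value z_{0.1} = 1.282.
Power = Φ(δ − 1.282) = Φ(1.574) = 0.9422.
Type II error: β = 1 − power = 1 − 0.9422 = 0.0578.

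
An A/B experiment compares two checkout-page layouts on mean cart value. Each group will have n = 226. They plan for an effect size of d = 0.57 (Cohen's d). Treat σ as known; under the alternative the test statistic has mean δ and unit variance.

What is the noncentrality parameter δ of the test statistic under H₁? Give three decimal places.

δ = d·√(n/2) = 0.57 × √(226/2) = 6.0592

δ ≈ 6.059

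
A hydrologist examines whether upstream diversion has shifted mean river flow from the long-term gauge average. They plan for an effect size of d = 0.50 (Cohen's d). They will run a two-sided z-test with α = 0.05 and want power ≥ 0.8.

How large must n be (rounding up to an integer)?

n = 32

For power 0.8 need Φ(δ − z_{0.025}) = 0.8, so δ = z_{0.025} + z_{0.20} = 1.960 + 0.842 = 2.802.
(The Φ(−δ − z_{α/2}) term is vanishingly small for δ > 0 and is dropped in the standard sample-size formula.)
δ = d·√n ⇒ n = (δ/d)² = (2.802 / 0.50)² = 31.40.
Round up to the next whole unit.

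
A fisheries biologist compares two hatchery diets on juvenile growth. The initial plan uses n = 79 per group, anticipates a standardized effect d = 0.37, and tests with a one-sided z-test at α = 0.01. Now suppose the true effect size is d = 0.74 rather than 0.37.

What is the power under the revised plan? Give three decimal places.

With d = 0.74: δ = d·√(n/2) = 0.74 × √(79/2) = 4.6508. Critical value z_{0.01} = 2.326.
Revised power = P(Z > 2.326 − δ) = Φ(2.324) = 0.9900.

Power ≈ 0.990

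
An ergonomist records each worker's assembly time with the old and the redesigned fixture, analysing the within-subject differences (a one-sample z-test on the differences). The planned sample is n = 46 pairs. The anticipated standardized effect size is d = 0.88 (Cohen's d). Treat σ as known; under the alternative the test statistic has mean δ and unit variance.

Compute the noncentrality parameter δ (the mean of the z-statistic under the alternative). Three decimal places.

The noncentrality parameter scales effect size by the design's sample-size factor: δ = d·√n = 0.88 × √46 = 5.9685

δ ≈ 5.968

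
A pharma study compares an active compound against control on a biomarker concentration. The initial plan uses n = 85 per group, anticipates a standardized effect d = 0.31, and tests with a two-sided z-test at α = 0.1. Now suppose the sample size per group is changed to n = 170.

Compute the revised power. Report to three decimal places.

With n = 170 per group: δ = d·√(n/2) = 0.31 × √(170/2) = 2.8581. Critical value z_{0.05} = 1.645.
Revised power = Φ(δ − 1.645) + Φ(−δ − 1.645) = Φ(1.213) + Φ(-4.503) = 0.8875 + 0.0000 = 0.8875.

Power ≈ 0.887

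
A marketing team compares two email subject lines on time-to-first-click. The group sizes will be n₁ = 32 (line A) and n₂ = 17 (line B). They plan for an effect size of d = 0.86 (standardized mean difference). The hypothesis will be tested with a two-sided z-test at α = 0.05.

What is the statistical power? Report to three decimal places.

Noncentrality parameter: δ = d / √(1/n₁ + 1/n₂) = 0.86 / √(1/32 + 1/17) = 2.8655
Critical value for a two-sided test at α = 0.05: z_{α/2} = 1.960.
Power = Φ(δ − 1.960) + Φ(−δ − 1.960) = Φ(0.906) + Φ(-4.825) = 0.8174 + 0.0000 = 0.8174.

Power ≈ 0.817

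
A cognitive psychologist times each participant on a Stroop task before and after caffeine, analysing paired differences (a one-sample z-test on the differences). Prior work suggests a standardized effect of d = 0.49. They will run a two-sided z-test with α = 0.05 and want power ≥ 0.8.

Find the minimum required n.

For power 0.8 need Φ(δ − z_{0.025}) = 0.8, so δ = z_{0.025} + z_{0.20} = 1.960 + 0.842 = 2.802.
(Ignoring the negligible lower-tail rejection probability gives the usual closed-form inversion.)
δ = d·√n ⇒ n = (δ/d)² = (2.802 / 0.49)² = 32.69.
Rounding up, n = 33.

n = 33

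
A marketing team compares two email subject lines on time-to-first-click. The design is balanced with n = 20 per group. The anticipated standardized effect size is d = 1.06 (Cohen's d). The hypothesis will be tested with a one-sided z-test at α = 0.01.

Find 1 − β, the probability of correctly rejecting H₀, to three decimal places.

Power ≈ 0.847

Noncentrality parameter: δ = d·√(n/2) = 1.06 × √(20/2) = 3.3520
Critical value for a one-sided test at α = 0.01: z_α = 2.326.
Power = P(Z > 2.326 − δ) = Φ(1.026) = 0.8475.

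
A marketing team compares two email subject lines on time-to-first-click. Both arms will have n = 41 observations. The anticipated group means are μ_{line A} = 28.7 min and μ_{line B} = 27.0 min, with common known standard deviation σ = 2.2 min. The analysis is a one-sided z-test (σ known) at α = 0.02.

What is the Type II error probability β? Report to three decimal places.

β ≈ 0.074

Standardized effect: d = |μ_{line A} − μ_{line B}| / σ = |28.7 − 27.0| / 2.2 = 0.7727
Noncentrality parameter: δ = d·√(n/2) = 0.7727 × √(41/2) = 3.4987
Critical value for a one-sided test at α = 0.02: z_α = 2.054.
Power = P(Z > 2.054 − δ) = Φ(1.445) = 0.9258.
Type II error: β = 1 − power = 1 − 0.9258 = 0.0742.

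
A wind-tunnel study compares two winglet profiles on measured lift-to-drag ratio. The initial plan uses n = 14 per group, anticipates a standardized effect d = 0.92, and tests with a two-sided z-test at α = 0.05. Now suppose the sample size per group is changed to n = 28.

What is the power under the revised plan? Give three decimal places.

Power ≈ 0.931

With n = 28 per group: δ = d·√(n/2) = 0.92 × √(28/2) = 3.4423. Critical value z_{0.025} = 1.960.
Revised power = Φ(δ − 1.960) + Φ(−δ − 1.960) = Φ(1.482) + Φ(-5.402) = 0.9309 + 0.0000 = 0.9309.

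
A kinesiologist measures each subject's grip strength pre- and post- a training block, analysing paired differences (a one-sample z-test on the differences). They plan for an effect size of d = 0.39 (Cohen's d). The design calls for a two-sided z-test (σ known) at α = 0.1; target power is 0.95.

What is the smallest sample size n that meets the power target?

n = 72

For power 0.95 need Φ(δ − z_{0.05}) = 0.95, so δ = z_{0.05} + z_{0.05} = 1.645 + 1.645 = 3.290.
(The Φ(−δ − z_{α/2}) term is vanishingly small for δ > 0 and is dropped in the standard sample-size formula.)
δ = d·√n ⇒ n = (δ/d)² = (3.290 / 0.39)² = 71.15.
Round up to the next whole unit.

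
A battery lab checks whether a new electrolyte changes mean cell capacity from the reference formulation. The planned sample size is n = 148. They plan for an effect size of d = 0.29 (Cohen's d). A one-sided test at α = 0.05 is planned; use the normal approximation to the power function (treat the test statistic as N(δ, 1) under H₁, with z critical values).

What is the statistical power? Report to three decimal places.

Power ≈ 0.970

Noncentrality parameter: δ = d·√n = 0.29 × √148 = 3.5280
Critical value for a one-sided test at α = 0.05: z_α = 1.645.
Power = P(Z > 1.645 − δ) = Φ(1.883) = 0.9702.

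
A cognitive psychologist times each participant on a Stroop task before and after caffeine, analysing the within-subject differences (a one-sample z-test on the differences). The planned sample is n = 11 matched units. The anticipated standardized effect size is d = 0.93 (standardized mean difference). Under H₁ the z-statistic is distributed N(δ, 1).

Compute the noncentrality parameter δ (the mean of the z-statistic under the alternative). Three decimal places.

δ ≈ 3.084

δ = d·√n = 0.93 × √11 = 3.0845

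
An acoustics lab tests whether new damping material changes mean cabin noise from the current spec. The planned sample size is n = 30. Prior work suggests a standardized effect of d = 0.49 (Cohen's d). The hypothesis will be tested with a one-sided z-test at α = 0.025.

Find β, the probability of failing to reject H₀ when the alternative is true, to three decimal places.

β ≈ 0.235

Noncentrality parameter: λ = d·√n = 0.49 × √30 = 2.6838
Critical value for a one-sided test at α = 0.025: z_α = 1.960.
Power = P(Z > 1.960 − λ) = Φ(0.724) = 0.7654.
Type II error: β = 1 − power = 1 − 0.7654 = 0.2346.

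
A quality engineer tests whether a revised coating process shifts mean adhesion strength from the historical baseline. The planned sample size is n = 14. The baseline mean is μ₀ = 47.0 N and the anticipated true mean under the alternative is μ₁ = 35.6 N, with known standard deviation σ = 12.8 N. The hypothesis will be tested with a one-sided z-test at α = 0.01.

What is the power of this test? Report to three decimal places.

Power ≈ 0.843

Standardized effect: d = |μ₁ − μ₀| / σ = |35.6 − 47.0| / 12.8 = 0.8906
Noncentrality parameter: δ = d·√n = 0.8906 × √14 = 3.3324
Critical value for a one-sided test at α = 0.01: z_α = 2.326.
Power = Φ(δ − 2.326) = Φ(1.006) = 0.8428.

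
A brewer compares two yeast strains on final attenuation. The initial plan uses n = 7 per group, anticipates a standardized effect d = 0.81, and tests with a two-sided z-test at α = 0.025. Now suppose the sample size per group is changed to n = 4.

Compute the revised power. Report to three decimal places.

Power ≈ 0.137

With n = 4 per group: δ = d·√(n/2) = 0.81 × √(4/2) = 1.1455. Critical value z_{0.0125} = 2.241.
Revised power = Φ(δ − 2.241) + Φ(−δ − 2.241) = Φ(-1.096) + Φ(-3.387) = 0.1366 + 0.0004 = 0.1369.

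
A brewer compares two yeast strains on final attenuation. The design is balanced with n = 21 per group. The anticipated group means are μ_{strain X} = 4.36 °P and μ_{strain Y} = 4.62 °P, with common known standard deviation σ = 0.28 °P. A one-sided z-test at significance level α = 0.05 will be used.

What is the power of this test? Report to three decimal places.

Power ≈ 0.914

Standardized effect: d = |μ_{strain X} − μ_{strain Y}| / σ = |4.36 − 4.62| / 0.28 = 0.9286
Noncentrality parameter: δ = d·√(n/2) = 0.9286 × √(21/2) = 3.0089
Critical value for a one-sided test at α = 0.05: z_α = 1.645.
Power = Φ(δ − 1.645) = Φ(1.364) = 0.9137.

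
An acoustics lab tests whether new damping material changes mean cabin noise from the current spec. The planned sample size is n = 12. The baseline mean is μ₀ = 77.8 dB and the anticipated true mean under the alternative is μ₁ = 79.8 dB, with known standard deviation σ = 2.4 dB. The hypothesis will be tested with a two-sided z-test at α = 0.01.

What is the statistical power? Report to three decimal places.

Power ≈ 0.622

Standardized effect: d = |μ₁ − μ₀| / σ = |79.8 − 77.8| / 2.4 = 0.8333
Noncentrality parameter: δ = d·√n = 0.8333 × √12 = 2.8868
Two-sided α = 0.01 → critical value z_{0.005} = 2.576.
Power = Φ(δ − 2.576) + Φ(−δ − 2.576) = Φ(0.311) + Φ(-5.463) = 0.6221 + 0.0000 = 0.6221.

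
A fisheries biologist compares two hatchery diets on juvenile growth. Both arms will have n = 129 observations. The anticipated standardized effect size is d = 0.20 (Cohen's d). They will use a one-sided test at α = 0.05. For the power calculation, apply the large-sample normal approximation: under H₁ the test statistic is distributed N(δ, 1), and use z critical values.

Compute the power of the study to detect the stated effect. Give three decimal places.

Noncentrality parameter: δ = d·√(n/2) = 0.20 × √(129/2) = 1.6062
Critical value for a one-sided test at α = 0.05: z_α = 1.645.
Power = Φ(δ − 1.645) = Φ(-0.039) = 0.4846.

Power ≈ 0.485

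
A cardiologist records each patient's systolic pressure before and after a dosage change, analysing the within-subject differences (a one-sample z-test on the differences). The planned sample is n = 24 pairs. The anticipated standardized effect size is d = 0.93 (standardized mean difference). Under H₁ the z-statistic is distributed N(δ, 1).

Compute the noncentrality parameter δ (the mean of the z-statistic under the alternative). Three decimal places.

The noncentrality parameter scales effect size by the design's sample-size factor: δ = d·√n = 0.93 × √24 = 4.5561

δ ≈ 4.556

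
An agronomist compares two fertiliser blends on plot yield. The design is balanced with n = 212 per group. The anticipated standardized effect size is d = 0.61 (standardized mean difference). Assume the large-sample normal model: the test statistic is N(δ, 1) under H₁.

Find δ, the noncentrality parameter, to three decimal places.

δ ≈ 6.280

The noncentrality parameter scales effect size by the design's sample-size factor: δ = d·√(n/2) = 0.61 × √(212/2) = 6.2803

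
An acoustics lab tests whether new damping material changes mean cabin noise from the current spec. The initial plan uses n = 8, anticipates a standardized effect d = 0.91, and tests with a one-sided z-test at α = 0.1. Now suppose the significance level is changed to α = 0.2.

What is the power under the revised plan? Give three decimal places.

δ = d·√n = 0.91 × √8 = 2.5739 (unchanged). New critical value: z_{0.2} = 0.842.
Revised power = Φ(δ − 0.842) = Φ(1.732) = 0.9584.

Power ≈ 0.958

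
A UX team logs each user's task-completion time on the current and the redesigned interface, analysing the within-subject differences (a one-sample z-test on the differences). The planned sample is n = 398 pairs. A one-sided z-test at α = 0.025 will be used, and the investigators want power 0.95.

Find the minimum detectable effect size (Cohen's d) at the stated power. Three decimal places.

d ≈ 0.181

Need Φ(δ − 1.960) = 0.95, so δ = 1.960 + 1.645 = 3.605.
δ = d·√n ⇒ d = δ/√n = 3.605/√398 = 0.1807.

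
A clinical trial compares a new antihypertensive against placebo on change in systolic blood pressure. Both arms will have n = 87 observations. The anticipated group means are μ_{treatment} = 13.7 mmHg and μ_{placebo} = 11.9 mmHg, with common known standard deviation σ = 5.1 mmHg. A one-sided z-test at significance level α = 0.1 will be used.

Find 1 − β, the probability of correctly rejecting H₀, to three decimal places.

Power ≈ 0.852

Standardized effect: d = |μ_{treatment} − μ_{placebo}| / σ = |13.7 − 11.9| / 5.1 = 0.3529
Noncentrality parameter: δ = d·√(n/2) = 0.3529 × √(87/2) = 2.3278
Critical value for a one-sided test at α = 0.1: z_α = 1.282.
Power = P(Z > 1.282 − δ) = Φ(1.046) = 0.8523.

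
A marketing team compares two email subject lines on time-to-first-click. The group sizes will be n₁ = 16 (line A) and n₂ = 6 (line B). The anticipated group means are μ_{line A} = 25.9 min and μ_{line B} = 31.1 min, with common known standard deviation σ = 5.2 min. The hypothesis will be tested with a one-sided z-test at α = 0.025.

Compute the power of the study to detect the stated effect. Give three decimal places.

Power ≈ 0.551

Standardized effect: d = |μ_{line A} − μ_{line B}| / σ = |25.9 − 31.1| / 5.2 = 1.0000
Noncentrality parameter: δ = d / √(1/n₁ + 1/n₂) = 1.0000 / √(1/16 + 1/6) = 2.0889
One-sided α = 0.025 → critical value z_{0.025} = 1.960.
Power = P(Z > 1.960 − δ) = Φ(0.129) = 0.5513.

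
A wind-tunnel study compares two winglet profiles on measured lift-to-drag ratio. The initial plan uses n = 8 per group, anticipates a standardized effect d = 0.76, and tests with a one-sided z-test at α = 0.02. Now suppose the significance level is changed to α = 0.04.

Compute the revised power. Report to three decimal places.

Power ≈ 0.409

δ = d·√(n/2) = 0.76 × √(8/2) = 1.5200 (unchanged). New critical value: z_{0.04} = 1.751.
Revised power = Φ(δ − 1.751) = Φ(-0.231) = 0.4088.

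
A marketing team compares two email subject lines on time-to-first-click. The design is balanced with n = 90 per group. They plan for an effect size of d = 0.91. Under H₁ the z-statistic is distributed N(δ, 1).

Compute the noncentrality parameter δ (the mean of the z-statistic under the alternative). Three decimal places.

δ ≈ 6.104

The noncentrality parameter scales effect size by the design's sample-size factor: δ = d·√(n/2) = 0.91 × √(90/2) = 6.1045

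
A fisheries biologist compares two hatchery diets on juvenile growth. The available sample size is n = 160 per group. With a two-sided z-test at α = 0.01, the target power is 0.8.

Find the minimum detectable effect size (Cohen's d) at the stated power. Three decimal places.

d ≈ 0.382

Need Φ(δ − 2.576) = 0.8, so δ = 2.576 + 0.842 = 3.417.
(Lower-tail contribution to power is negligible for δ > 0.)
δ = d·√(n/2) ⇒ d = δ/√(n/2) = 3.417/√(160/2) = 0.3821.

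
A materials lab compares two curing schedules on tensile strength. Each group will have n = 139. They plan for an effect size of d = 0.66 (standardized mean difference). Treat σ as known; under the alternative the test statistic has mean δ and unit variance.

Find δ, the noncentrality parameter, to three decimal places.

δ = d·√(n/2) = 0.66 × √(139/2) = 5.5022

δ ≈ 5.502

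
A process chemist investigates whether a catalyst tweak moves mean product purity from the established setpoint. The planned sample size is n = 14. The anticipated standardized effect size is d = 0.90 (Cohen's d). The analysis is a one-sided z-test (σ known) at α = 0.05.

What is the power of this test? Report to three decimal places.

Power ≈ 0.958

Noncentrality parameter: δ = d·√n = 0.90 × √14 = 3.3675
One-sided α = 0.05 → critical value z_{0.05} = 1.645.
Power = P(Z > 1.645 − δ) = Φ(1.723) = 0.9575.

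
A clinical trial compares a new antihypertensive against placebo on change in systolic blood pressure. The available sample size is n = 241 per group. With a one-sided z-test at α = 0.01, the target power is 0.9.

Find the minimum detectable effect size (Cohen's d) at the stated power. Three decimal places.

Need Φ(δ − 2.326) = 0.9, so δ = 2.326 + 1.282 = 3.608.
δ = d·√(n/2) ⇒ d = δ/√(n/2) = 3.608/√(241/2) = 0.3287.

d ≈ 0.329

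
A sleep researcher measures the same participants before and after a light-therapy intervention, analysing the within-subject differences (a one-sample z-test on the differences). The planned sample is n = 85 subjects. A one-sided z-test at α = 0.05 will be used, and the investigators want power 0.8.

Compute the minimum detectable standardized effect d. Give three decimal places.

Need Φ(δ − 1.645) = 0.8, so δ = 1.645 + 0.842 = 2.486.
δ = d·√n ⇒ d = δ/√n = 2.486/√85 = 0.2697.

d ≈ 0.270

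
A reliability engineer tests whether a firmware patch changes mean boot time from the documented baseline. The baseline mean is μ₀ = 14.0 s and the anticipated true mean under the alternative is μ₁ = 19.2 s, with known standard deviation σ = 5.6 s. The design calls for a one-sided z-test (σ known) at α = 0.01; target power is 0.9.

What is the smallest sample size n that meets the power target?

n = 16

Standardized effect: d = |μ₁ − μ₀| / σ = |19.2 − 14.0| / 5.6 = 0.9286
For power 0.9 need Φ(δ − z_{0.01}) = 0.9, so δ = z_{0.01} + z_{0.10} = 2.326 + 1.282 = 3.608.
δ = d·√n ⇒ n = (δ/d)² = (3.608 / 0.9286)² = 15.10.
Rounding up, n = 16.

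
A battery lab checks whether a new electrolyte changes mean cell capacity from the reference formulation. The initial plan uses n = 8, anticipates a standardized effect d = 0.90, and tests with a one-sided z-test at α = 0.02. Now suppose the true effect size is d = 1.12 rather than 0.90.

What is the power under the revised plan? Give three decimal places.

Power ≈ 0.867

With d = 1.12: δ = d·√n = 1.12 × √8 = 3.1678. Critical value z_{0.02} = 2.054.
Revised power = P(Z > 2.054 − δ) = Φ(1.114) = 0.8674.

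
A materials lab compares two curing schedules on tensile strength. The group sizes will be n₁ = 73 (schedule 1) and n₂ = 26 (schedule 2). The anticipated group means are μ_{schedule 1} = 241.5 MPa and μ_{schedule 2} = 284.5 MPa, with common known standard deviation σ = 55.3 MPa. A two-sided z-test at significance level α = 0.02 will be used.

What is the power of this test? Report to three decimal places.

Standardized effect: d = |μ_{schedule 1} − μ_{schedule 2}| / σ = |241.5 − 284.5| / 55.3 = 0.7776
Noncentrality parameter: δ = d / √(1/n₁ + 1/n₂) = 0.7776 / √(1/73 + 1/26) = 3.4047
Critical value for a two-sided test at α = 0.02: z_{α/2} = 2.326.
Power = Φ(δ − 2.326) + Φ(−δ − 2.326) = Φ(1.078) + Φ(-5.731) = 0.8596 + 0.0000 = 0.8596.

Power ≈ 0.860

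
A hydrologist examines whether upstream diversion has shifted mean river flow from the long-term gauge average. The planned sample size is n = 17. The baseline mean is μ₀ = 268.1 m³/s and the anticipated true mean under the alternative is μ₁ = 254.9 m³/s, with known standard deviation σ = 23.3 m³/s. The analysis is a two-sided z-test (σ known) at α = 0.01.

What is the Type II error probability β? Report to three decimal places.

β ≈ 0.595

Standardized effect: d = |μ₁ − μ₀| / σ = |254.9 − 268.1| / 23.3 = 0.5665
Noncentrality parameter: δ = d·√n = 0.5665 × √17 = 2.3358
Two-sided α = 0.01 → critical value z_{0.005} = 2.576.
Power = Φ(δ − 2.576) + Φ(−δ − 2.576) = Φ(-0.240) + Φ(-4.912) = 0.4052 + 0.0000 = 0.4052.
Type II error: β = 1 − power = 1 − 0.4052 = 0.5948.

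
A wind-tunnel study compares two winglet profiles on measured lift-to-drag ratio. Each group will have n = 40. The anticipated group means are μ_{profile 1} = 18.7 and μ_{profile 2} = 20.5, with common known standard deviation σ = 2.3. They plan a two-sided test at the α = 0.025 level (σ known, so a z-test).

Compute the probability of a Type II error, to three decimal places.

Standardized effect: d = |μ_{profile 1} − μ_{profile 2}| / σ = |18.7 − 20.5| / 2.3 = 0.7826
Noncentrality parameter: δ = d·√(n/2) = 0.7826 × √(40/2) = 3.4999
Two-sided α = 0.025 → critical value z_{0.0125} = 2.241.
Power = Φ(δ − 2.241) + Φ(−δ − 2.241) = Φ(1.259) + Φ(-5.741) = 0.8959 + 0.0000 = 0.8959.
Type II error: β = 1 − power = 1 − 0.8959 = 0.1041.

β ≈ 0.104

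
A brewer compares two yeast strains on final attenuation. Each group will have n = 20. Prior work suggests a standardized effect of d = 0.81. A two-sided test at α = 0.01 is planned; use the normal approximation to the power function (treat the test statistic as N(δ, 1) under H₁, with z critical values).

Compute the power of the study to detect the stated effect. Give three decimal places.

Noncentrality parameter: λ = d·√(n/2) = 0.81 × √(20/2) = 2.5614
Critical value for a two-sided test at α = 0.01: z_{α/2} = 2.576.
Power = Φ(λ − 2.576) + Φ(−λ − 2.576) = Φ(-0.014) + Φ(-5.137) = 0.4943 + 0.0000 = 0.4943.

Power ≈ 0.494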